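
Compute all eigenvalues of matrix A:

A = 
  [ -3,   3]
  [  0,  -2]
tr(A) = -5, det(A) = 6
Characteristic polynomial: λ² - tr(A)λ + det(A) = λ² + 5λ + 6
λ² + 5λ + 6 = (λ + 3)(λ + 2)

λ = -2, -3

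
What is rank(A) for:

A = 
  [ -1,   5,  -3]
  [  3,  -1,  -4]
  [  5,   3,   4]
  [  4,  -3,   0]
rank(A) = 3

Row reduce:
R2 → R2 + (3)·R1
R3 → R3 + (5)·R1
R4 → R4 + (4)·R1
R3 → R3 - (2)·R2
R4 → R4 - (17/14)·R2
R4 → R4 - (53/210)·R3
REF = 
  [ -1,   5,  -3]
  [  0,  14, -13]
  [  0,   0,  15]
  [  0,   0,   0]
Pivot columns: 1, 2, 3 → 3 pivots.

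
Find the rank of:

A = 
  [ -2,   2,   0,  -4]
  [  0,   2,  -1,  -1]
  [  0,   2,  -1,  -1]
Row reduce:
R3 → R3 - (1)·R2
REF = 
  [ -2,   2,   0,  -4]
  [  0,   2,  -1,  -1]
  [  0,   0,   0,   0]
Pivot columns: 1, 2 → 2 pivots.

rank(A) = 2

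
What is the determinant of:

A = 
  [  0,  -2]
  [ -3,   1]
For a 2×2 matrix, det = ad - bc = (0)(1) - (-2)(-3) = -6

det(A) = -6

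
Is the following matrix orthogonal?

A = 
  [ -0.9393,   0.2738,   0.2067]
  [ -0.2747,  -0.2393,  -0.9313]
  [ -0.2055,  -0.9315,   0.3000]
Yes

AᵀA = 
  [  1,   0,   0]
  [  0,   0.9999,   0]
  [  0,   0,   1]
≈ I (equal to I up to the 4-dp rounding of the entries)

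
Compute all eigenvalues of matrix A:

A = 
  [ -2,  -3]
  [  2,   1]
tr(A) = -1, det(A) = 4
Characteristic polynomial: λ² - tr(A)λ + det(A) = λ² + λ + 4
λ² + λ + 4 = 0  ⇒  λ = (-1 ± √((1)² - 4·(4)))/2 = (-1 ± √(-15))/2
  = (-1 + i√15)/2,  (-1 - i√15)/2

λ = (-1 + i√15)/2, (-1 - i√15)/2  (≈ -0.5 + 1.936i, -0.5 - 1.936i)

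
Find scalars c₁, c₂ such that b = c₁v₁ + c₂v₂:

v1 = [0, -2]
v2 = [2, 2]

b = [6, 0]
c1 = 3, c2 = 3

b = 3·v1 + 3·v2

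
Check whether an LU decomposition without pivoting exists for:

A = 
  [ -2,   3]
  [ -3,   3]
Yes.
A[1,1] = -2 ≠ 0, so Gaussian elimination proceeds without a row swap: multiplier ℓ₂₁ = (-3)/(-2) = 3/2, and U[2,2] = 3 - (3/2)(3) = -3/2.
L = 
  [  1,   0]
  [3/2,   1]
U = 
  [  -2,    3]
  [   0, -3/2]
Check row 2 of LU: [(3/2)(-2), (3/2)(3) + (-3/2)] = [-3, 3] = row 2 of A ✓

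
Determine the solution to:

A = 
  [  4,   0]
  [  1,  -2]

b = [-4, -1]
Row reduce the augmented matrix [A|b]:
R2 → R2 - (1/4)·R1
REF = 
  [  4,   0,  -4]
  [  0,  -2,   0]

Back-substitution:
x₂ = 0 / (-2) = 0
x₁ = (-4 - (0)(0)) / 4 = -1

x = [-1, 0]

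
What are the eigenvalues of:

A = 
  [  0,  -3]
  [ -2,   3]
λ = (3 + √33)/2, (3 - √33)/2  (≈ 4.372, -1.372)

tr(A) = 3, det(A) = -6
Characteristic polynomial: λ² - tr(A)λ + det(A) = λ² - 3λ - 6
λ² - 3λ - 6 = 0  ⇒  λ = (3 ± √((-3)² - 4·(-6)))/2 = (3 ± √(33))/2
  = (3 + √33)/2,  (3 - √33)/2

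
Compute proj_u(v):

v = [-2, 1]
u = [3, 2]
v·u = (-2)(3) + (1)(2) = -4
u·u = (3)² + (2)² = 13
proj_u(v) = (v·u / u·u) × u = (-4/13) × u

proj_u(v) = [-12/13, -8/13]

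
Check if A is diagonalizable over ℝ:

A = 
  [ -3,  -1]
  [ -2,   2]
Yes

tr(A) = -1, det(A) = -8
Characteristic polynomial: λ² - tr(A)λ + det(A) = λ² + λ - 8
λ² + λ - 8 = 0  ⇒  λ = (-1 ± √((1)² - 4·(-8)))/2 = (-1 ± √(33))/2
  = (-1 + √33)/2,  (-1 - √33)/2
Eigenvalues: (-1 + √33)/2, (-1 - √33)/2  (≈ 2.372, -3.372)
The two irrational eigenvalues are distinct (simple), so each has alg. mult. = geom. mult. = 1.
Sum of geometric multiplicities equals n, so A has n independent eigenvectors.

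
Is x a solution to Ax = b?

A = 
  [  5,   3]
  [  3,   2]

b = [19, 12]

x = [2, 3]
Yes

Ax = [19, 12] = b ✓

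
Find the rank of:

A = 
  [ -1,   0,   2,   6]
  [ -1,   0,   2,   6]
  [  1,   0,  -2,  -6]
Row reduce:
R2 → R2 - (1)·R1
R3 → R3 + (1)·R1
REF = 
  [ -1,   0,   2,   6]
  [  0,   0,   0,   0]
  [  0,   0,   0,   0]
Pivot columns: 1 → 1 pivot.

rank(A) = 1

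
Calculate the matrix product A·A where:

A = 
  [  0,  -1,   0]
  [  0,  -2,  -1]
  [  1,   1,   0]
A² = A·A:
A²[1,1] = (0)(0) + (-1)(0) + (0)(1) = 0
A²[1,2] = (0)(-1) + (-1)(-2) + (0)(1) = 2
A²[1,3] = (0)(0) + (-1)(-1) + (0)(0) = 1
A²[2,1] = (0)(0) + (-2)(0) + (-1)(1) = -1
A²[2,2] = (0)(-1) + (-2)(-2) + (-1)(1) = 3
A²[2,3] = (0)(0) + (-2)(-1) + (-1)(0) = 2
A²[3,1] = (1)(0) + (1)(0) + (0)(1) = 0
A²[3,2] = (1)(-1) + (1)(-2) + (0)(1) = -3
A²[3,3] = (1)(0) + (1)(-1) + (0)(0) = -1
A² = 
  [  0,   2,   1]
  [ -1,   3,   2]
  [  0,  -3,  -1]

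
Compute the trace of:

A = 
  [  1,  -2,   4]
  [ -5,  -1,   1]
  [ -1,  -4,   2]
2

tr(A) = 1 + -1 + 2 = 2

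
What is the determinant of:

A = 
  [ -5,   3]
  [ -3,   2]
-1

For a 2×2 matrix, det = ad - bc = (-5)(2) - (3)(-3) = -1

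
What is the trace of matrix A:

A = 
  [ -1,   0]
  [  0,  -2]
-3

tr(A) = -1 + -2 = -3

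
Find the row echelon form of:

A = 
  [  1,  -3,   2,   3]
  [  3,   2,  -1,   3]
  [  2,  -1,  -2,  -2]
Row operations:
R2 → R2 - (3)·R1
R3 → R3 - (2)·R1
R3 → R3 - (5/11)·R2

Resulting echelon form:
REF = 
  [     1,     -3,      2,      3]
  [     0,     11,     -7,     -6]
  [     0,      0, -31/11, -58/11]

Rank = 3 (number of non-zero pivot rows).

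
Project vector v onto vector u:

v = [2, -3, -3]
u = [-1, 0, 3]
proj_u(v) = [11/10, 0, -33/10]

v·u = (2)(-1) + (-3)(0) + (-3)(3) = -11
u·u = (-1)² + (0)² + (3)² = 10
proj_u(v) = (v·u / u·u) × u = (-11/10) × u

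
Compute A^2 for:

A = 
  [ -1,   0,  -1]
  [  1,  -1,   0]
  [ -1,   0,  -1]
A² = A·A:
A²[1,1] = (-1)(-1) + (0)(1) + (-1)(-1) = 2
A²[1,2] = (-1)(0) + (0)(-1) + (-1)(0) = 0
A²[1,3] = (-1)(-1) + (0)(0) + (-1)(-1) = 2
A²[2,1] = (1)(-1) + (-1)(1) + (0)(-1) = -2
A²[2,2] = (1)(0) + (-1)(-1) + (0)(0) = 1
A²[2,3] = (1)(-1) + (-1)(0) + (0)(-1) = -1
A²[3,1] = (-1)(-1) + (0)(1) + (-1)(-1) = 2
A²[3,2] = (-1)(0) + (0)(-1) + (-1)(0) = 0
A²[3,3] = (-1)(-1) + (0)(0) + (-1)(-1) = 2
A² = 
  [  2,   0,   2]
  [ -2,   1,  -1]
  [  2,   0,   2]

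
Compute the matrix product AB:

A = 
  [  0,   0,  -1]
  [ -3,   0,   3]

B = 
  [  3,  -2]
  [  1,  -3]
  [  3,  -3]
A is 2×3 and B is 3×2, so AB is 2×2. Each entry is (row of A)·(column of B):
AB[1,1] = (0)(3) + (0)(1) + (-1)(3) = -3
AB[1,2] = (0)(-2) + (0)(-3) + (-1)(-3) = 3
AB[2,1] = (-3)(3) + (0)(1) + (3)(3) = 0
AB[2,2] = (-3)(-2) + (0)(-3) + (3)(-3) = -3

AB = 
  [ -3,   3]
  [  0,  -3]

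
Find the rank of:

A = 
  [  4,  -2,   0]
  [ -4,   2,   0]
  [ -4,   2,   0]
Row reduce:
R2 → R2 + (1)·R1
R3 → R3 + (1)·R1
REF = 
  [  4,  -2,   0]
  [  0,   0,   0]
  [  0,   0,   0]
Pivot columns: 1 → 1 pivot.

rank(A) = 1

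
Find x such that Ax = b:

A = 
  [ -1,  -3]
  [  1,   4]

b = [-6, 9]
Row reduce the augmented matrix [A|b]:
R2 → R2 + (1)·R1
REF = 
  [ -1,  -3,  -6]
  [  0,   1,   3]

Back-substitution:
x₂ = 3 / 1 = 3
x₁ = (-6 - (-3)(3)) / (-1) = -3

x = [-3, 3]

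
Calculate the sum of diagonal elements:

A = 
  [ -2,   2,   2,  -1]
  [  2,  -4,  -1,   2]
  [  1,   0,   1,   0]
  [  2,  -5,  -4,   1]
-4

tr(A) = -2 + -4 + 1 + 1 = -4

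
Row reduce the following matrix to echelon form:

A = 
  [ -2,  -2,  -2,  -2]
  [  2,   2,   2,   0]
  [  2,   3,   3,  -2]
Row operations:
R2 → R2 + (1)·R1
R3 → R3 + (1)·R1
Swap R2 ↔ R3

Resulting echelon form:
REF = 
  [ -2,  -2,  -2,  -2]
  [  0,   1,   1,  -4]
  [  0,   0,   0,  -2]

Rank = 3 (number of non-zero pivot rows).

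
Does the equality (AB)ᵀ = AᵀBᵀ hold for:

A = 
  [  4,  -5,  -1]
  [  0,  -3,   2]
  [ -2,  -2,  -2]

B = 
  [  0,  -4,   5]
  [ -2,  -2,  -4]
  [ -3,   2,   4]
No

(AB)ᵀ = 
  [ 13,   0,  10]
  [ -8,  10,   8]
  [ 36,  20, -10]

AᵀBᵀ = 
  [-10,   0, -20]
  [  2,  24,   1]
  [-18,   6,  -1]

The two matrices differ, so (AB)ᵀ ≠ AᵀBᵀ in general. The correct identity is (AB)ᵀ = BᵀAᵀ.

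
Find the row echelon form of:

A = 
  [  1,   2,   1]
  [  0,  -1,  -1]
Row operations:
No row operations needed (already in echelon form).

Resulting echelon form:
REF = 
  [  1,   2,   1]
  [  0,  -1,  -1]

Rank = 2 (number of non-zero pivot rows).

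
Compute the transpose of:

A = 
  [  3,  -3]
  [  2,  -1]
Aᵀ = 
  [  3,   2]
  [ -3,  -1]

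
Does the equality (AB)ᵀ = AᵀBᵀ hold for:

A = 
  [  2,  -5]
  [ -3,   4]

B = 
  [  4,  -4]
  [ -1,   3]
No

(AB)ᵀ = 
  [ 13, -16]
  [-23,  24]

AᵀBᵀ = 
  [ 20, -11]
  [-36,  17]

The two matrices differ, so (AB)ᵀ ≠ AᵀBᵀ in general. The correct identity is (AB)ᵀ = BᵀAᵀ.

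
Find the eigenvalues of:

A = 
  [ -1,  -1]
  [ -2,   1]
tr(A) = 0, det(A) = -3
Characteristic polynomial: λ² - tr(A)λ + det(A) = λ² - 3
λ² - 3 = 0  ⇒  λ = (0 ± √((0)² - 4·(-3)))/2 = (0 ± √(12))/2
  = √3,  -√3

λ = √3, -√3  (≈ 1.732, -1.732)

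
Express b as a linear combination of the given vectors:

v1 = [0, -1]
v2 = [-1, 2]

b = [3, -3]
c1 = -3, c2 = -3

b = -3·v1 + -3·v2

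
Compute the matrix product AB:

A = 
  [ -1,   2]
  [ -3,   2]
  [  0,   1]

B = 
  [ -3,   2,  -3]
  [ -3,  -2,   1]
AB = 
  [ -3,  -6,   5]
  [  3, -10,  11]
  [ -3,  -2,   1]

A is 3×2 and B is 2×3, so AB is 3×3. Each entry is (row of A)·(column of B):
AB[1,1] = (-1)(-3) + (2)(-3) = -3
AB[1,2] = (-1)(2) + (2)(-2) = -6
AB[1,3] = (-1)(-3) + (2)(1) = 5
AB[2,1] = (-3)(-3) + (2)(-3) = 3
AB[2,2] = (-3)(2) + (2)(-2) = -10
AB[2,3] = (-3)(-3) + (2)(1) = 11
AB[3,1] = (0)(-3) + (1)(-3) = -3
AB[3,2] = (0)(2) + (1)(-2) = -2
AB[3,3] = (0)(-3) + (1)(1) = 1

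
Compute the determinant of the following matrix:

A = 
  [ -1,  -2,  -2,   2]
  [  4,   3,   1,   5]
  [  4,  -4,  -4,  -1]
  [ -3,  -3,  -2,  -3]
Cofactor expansion along row 1: det(A) = a₁₁M₁₁ - a₁₂M₁₂ + a₁₃M₁₃ - a₁₄M₁₄

M₁₁ = det[[3, 1, 5]; [-4, -4, -1]; [-3, -2, -3]]
  = (3)·((-4)(-3) - (-1)(-2)) - (1)·((-4)(-3) - (-1)(-3)) + (5)·((-4)(-2) - (-4)(-3))
  = (3)(10) - (1)(9) + (5)(-4)
  = 1
M₁₂ = det[[4, 1, 5]; [4, -4, -1]; [-3, -2, -3]]
  = (4)·((-4)(-3) - (-1)(-2)) - (1)·((4)(-3) - (-1)(-3)) + (5)·((4)(-2) - (-4)(-3))
  = (4)(10) - (1)(-15) + (5)(-20)
  = -45
M₁₃ = det[[4, 3, 5]; [4, -4, -1]; [-3, -3, -3]]
  = (4)·((-4)(-3) - (-1)(-3)) - (3)·((4)(-3) - (-1)(-3)) + (5)·((4)(-3) - (-4)(-3))
  = (4)(9) - (3)(-15) + (5)(-24)
  = -39
M₁₄ = det[[4, 3, 1]; [4, -4, -4]; [-3, -3, -2]]
  = (4)·((-4)(-2) - (-4)(-3)) - (3)·((4)(-2) - (-4)(-3)) + (1)·((4)(-3) - (-4)(-3))
  = (4)(-4) - (3)(-20) + (1)(-24)
  = 20

det(A) = (-1)(1) - (-2)(-45) + (-2)(-39) - (2)(20) = -53

det(A) = -53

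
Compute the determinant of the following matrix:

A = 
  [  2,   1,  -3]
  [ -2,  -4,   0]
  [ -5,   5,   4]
66

Cofactor expansion along row 1:
det(A) = (2)·((-4)(4) - (0)(5)) - (1)·((-2)(4) - (0)(-5)) + (-3)·((-2)(5) - (-4)(-5))
  = (2)(-16) - (1)(-8) + (-3)(-30)
  = 66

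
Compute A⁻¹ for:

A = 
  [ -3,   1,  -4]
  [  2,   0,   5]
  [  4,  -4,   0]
det(A) = (-3)·((0)(0) - (5)(-4)) - (1)·((2)(0) - (5)(4)) + (-4)·((2)(-4) - (0)(4))
  = (-3)(20) - (1)(-20) + (-4)(-8)
  = -8
det(A) = -8 ≠ 0, so A is invertible.

Cofactors Cᵢⱼ = (-1)ⁱ⁺ʲ·Mᵢⱼ:
C = 
  [ 20,  20,  -8]
  [ 16,  16,  -8]
  [  5,   7,  -2]

adj(A) = Cᵀ:
adj(A) = 
  [ 20,  16,   5]
  [ 20,  16,   7]
  [ -8,  -8,  -2]

A⁻¹ = (-1/8) · adj(A):
A⁻¹ = 
  [-5/2,   -2, -5/8]
  [-5/2,   -2, -7/8]
  [   1,    1,  1/4]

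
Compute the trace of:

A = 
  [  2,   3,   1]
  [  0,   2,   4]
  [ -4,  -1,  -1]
3

tr(A) = 2 + 2 + -1 = 3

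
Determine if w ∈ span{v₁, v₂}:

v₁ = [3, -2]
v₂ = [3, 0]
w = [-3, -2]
Yes

Form the augmented matrix and row-reduce:
[v₁|v₂|w] = 
  [  3,   3,  -3]
  [ -2,   0,  -2]
R2 → R2 + (2/3)·R1
REF = 
  [  3,   3,  -3]
  [  0,   2,  -4]

No row of the form [0 0 | nonzero], so the system is consistent. Back-substitution gives c₁ = 1, c₂ = -2: w = (1)·v₁ + (-2)·v₂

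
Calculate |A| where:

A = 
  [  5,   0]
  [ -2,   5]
25

For a 2×2 matrix, det = ad - bc = (5)(5) - (0)(-2) = 25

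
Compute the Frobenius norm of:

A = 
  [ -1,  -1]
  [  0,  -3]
||A||_F = 3.317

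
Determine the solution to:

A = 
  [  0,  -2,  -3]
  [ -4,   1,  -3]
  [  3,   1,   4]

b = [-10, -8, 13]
x = [1, 2, 2]

Row reduce the augmented matrix [A|b]:
Swap R1 ↔ R2
R3 → R3 + (3/4)·R1
R3 → R3 + (7/8)·R2
REF = 
  [  -4,    1,   -3,   -8]
  [   0,   -2,   -3,  -10]
  [   0,    0, -7/8, -7/4]

Back-substitution:
x₃ = (-7/4) / (-7/8) = 2
x₂ = (-10 - (-3)(2)) / (-2) = 2
x₁ = (-8 - (1)(2) - (-3)(2)) / (-4) = 1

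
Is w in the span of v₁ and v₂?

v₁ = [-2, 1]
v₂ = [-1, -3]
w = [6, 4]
Yes

Form the augmented matrix and row-reduce:
[v₁|v₂|w] = 
  [ -2,  -1,   6]
  [  1,  -3,   4]
R2 → R2 + (1/2)·R1
REF = 
  [  -2,   -1,    6]
  [   0, -7/2,    7]

No row of the form [0 0 | nonzero], so the system is consistent. Back-substitution gives c₁ = -2, c₂ = -2: w = (-2)·v₁ + (-2)·v₂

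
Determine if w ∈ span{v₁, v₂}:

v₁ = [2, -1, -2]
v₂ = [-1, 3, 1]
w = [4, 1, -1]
No

Form the augmented matrix and row-reduce:
[v₁|v₂|w] = 
  [  2,  -1,   4]
  [ -1,   3,   1]
  [ -2,   1,  -1]
R2 → R2 + (1/2)·R1
R3 → R3 + (1)·R1
REF = 
  [  2,  -1,   4]
  [  0, 5/2,   3]
  [  0,   0,   3]

Row 3 reads [0 0 | 3], i.e. 0 = 3, so the system is inconsistent and w ∉ span{v₁, v₂}.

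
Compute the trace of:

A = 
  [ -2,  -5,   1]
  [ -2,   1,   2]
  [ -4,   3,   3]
2

tr(A) = -2 + 1 + 3 = 2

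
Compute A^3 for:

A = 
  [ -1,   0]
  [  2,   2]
A² = A·A:
A²[1,1] = (-1)(-1) + (0)(2) = 1
A²[1,2] = (-1)(0) + (0)(2) = 0
A²[2,1] = (2)(-1) + (2)(2) = 2
A²[2,2] = (2)(0) + (2)(2) = 4
A² = 
  [  1,   0]
  [  2,   4]

A^3 = A^2·A:
A^3[1,1] = (1)(-1) + (0)(2) = -1
A^3[1,2] = (1)(0) + (0)(2) = 0
A^3[2,1] = (2)(-1) + (4)(2) = 6
A^3[2,2] = (2)(0) + (4)(2) = 8
A^3 = 
  [ -1,   0]
  [  6,   8]

Therefore
A^3 = 
  [ -1,   0]
  [  6,   8]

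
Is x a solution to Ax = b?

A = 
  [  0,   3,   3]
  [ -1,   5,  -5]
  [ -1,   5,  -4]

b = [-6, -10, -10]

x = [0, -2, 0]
Yes

Ax = [-6, -10, -10] = b ✓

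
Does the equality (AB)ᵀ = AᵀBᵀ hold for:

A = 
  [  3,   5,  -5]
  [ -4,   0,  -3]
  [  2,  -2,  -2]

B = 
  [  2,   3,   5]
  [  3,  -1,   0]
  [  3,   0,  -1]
No

(AB)ᵀ = 
  [  6, -17,  -8]
  [  4, -12,   8]
  [ 20, -17,  12]

AᵀBᵀ = 
  [  4,  13,   7]
  [  0,  15,  17]
  [-29, -12, -13]

The two matrices differ, so (AB)ᵀ ≠ AᵀBᵀ in general. The correct identity is (AB)ᵀ = BᵀAᵀ.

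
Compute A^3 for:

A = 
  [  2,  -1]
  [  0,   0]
A^3 = 
  [  8,  -4]
  [  0,   0]

A² = A·A:
A²[1,1] = (2)(2) + (-1)(0) = 4
A²[1,2] = (2)(-1) + (-1)(0) = -2
A²[2,1] = (0)(2) + (0)(0) = 0
A²[2,2] = (0)(-1) + (0)(0) = 0
A² = 
  [  4,  -2]
  [  0,   0]

A^3 = A^2·A:
A^3[1,1] = (4)(2) + (-2)(0) = 8
A^3[1,2] = (4)(-1) + (-2)(0) = -4
A^3[2,1] = (0)(2) + (0)(0) = 0
A^3[2,2] = (0)(-1) + (0)(0) = 0
A^3 = 
  [  8,  -4]
  [  0,   0]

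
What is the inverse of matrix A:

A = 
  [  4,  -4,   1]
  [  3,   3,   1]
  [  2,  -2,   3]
det(A) = (4)·((3)(3) - (1)(-2)) - (-4)·((3)(3) - (1)(2)) + (1)·((3)(-2) - (3)(2))
  = (4)(11) - (-4)(7) + (1)(-12)
  = 60
det(A) = 60 ≠ 0, so A is invertible.

Cofactors Cᵢⱼ = (-1)ⁱ⁺ʲ·Mᵢⱼ:
C = 
  [ 11,  -7, -12]
  [ 10,  10,   0]
  [ -7,  -1,  24]

adj(A) = Cᵀ:
adj(A) = 
  [ 11,  10,  -7]
  [ -7,  10,  -1]
  [-12,   0,  24]

A⁻¹ = (1/60) · adj(A):
A⁻¹ = 
  [11/60,   1/6, -7/60]
  [-7/60,   1/6, -1/60]
  [ -1/5,     0,   2/5]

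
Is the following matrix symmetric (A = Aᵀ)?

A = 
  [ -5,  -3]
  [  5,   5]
No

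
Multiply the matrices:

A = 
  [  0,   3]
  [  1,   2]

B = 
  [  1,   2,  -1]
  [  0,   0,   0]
AB = 
  [  0,   0,   0]
  [  1,   2,  -1]

A is 2×2 and B is 2×3, so AB is 2×3. Each entry is (row of A)·(column of B):
AB[1,1] = (0)(1) + (3)(0) = 0
AB[1,2] = (0)(2) + (3)(0) = 0
AB[1,3] = (0)(-1) + (3)(0) = 0
AB[2,1] = (1)(1) + (2)(0) = 1
AB[2,2] = (1)(2) + (2)(0) = 2
AB[2,3] = (1)(-1) + (2)(0) = -1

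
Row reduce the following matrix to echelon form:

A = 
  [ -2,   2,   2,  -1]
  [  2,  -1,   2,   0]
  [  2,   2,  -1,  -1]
Row operations:
R2 → R2 + (1)·R1
R3 → R3 + (1)·R1
R3 → R3 - (4)·R2

Resulting echelon form:
REF = 
  [ -2,   2,   2,  -1]
  [  0,   1,   4,  -1]
  [  0,   0, -15,   2]

Rank = 3 (number of non-zero pivot rows).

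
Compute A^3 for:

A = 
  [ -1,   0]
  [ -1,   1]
A^3 = 
  [ -1,   0]
  [ -1,   1]

A² = A·A:
A²[1,1] = (-1)(-1) + (0)(-1) = 1
A²[1,2] = (-1)(0) + (0)(1) = 0
A²[2,1] = (-1)(-1) + (1)(-1) = 0
A²[2,2] = (-1)(0) + (1)(1) = 1
A² = 
  [  1,   0]
  [  0,   1]

A^3 = A^2·A:
A^3[1,1] = (1)(-1) + (0)(-1) = -1
A^3[1,2] = (1)(0) + (0)(1) = 0
A^3[2,1] = (0)(-1) + (1)(-1) = -1
A^3[2,2] = (0)(0) + (1)(1) = 1
A^3 = 
  [ -1,   0]
  [ -1,   1]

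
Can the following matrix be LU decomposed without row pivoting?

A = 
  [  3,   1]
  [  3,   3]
Yes.
A[1,1] = 3 ≠ 0, so Gaussian elimination proceeds without a row swap: multiplier ℓ₂₁ = (3)/(3) = 1, and U[2,2] = 3 - (1)(1) = 2.
L = 
  [  1,   0]
  [  1,   1]
U = 
  [  3,   1]
  [  0,   2]
Check row 2 of LU: [(1)(3), (1)(1) + 2] = [3, 3] = row 2 of A ✓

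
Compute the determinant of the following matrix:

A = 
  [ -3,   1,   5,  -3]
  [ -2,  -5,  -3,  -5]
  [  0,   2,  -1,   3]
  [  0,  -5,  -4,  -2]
Cofactor expansion along row 1: det(A) = a₁₁M₁₁ - a₁₂M₁₂ + a₁₃M₁₃ - a₁₄M₁₄

M₁₁ = det[[-5, -3, -5]; [2, -1, 3]; [-5, -4, -2]]
  = (-5)·((-1)(-2) - (3)(-4)) - (-3)·((2)(-2) - (3)(-5)) + (-5)·((2)(-4) - (-1)(-5))
  = (-5)(14) - (-3)(11) + (-5)(-13)
  = 28
M₁₂ = det[[-2, -3, -5]; [0, -1, 3]; [0, -4, -2]]
  = (-2)·((-1)(-2) - (3)(-4)) - (-3)·((0)(-2) - (3)(0)) + (-5)·((0)(-4) - (-1)(0))
  = (-2)(14) - (-3)(0) + (-5)(0)
  = -28
M₁₃ = det[[-2, -5, -5]; [0, 2, 3]; [0, -5, -2]]
  = (-2)·((2)(-2) - (3)(-5)) - (-5)·((0)(-2) - (3)(0)) + (-5)·((0)(-5) - (2)(0))
  = (-2)(11) - (-5)(0) + (-5)(0)
  = -22
M₁₄ = det[[-2, -5, -3]; [0, 2, -1]; [0, -5, -4]]
  = (-2)·((2)(-4) - (-1)(-5)) - (-5)·((0)(-4) - (-1)(0)) + (-3)·((0)(-5) - (2)(0))
  = (-2)(-13) - (-5)(0) + (-3)(0)
  = 26

det(A) = (-3)(28) - (1)(-28) + (5)(-22) - (-3)(26) = -88

det(A) = -88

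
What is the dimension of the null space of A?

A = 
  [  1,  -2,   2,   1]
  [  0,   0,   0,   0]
nullity(A) = 3

Row reduce:
(no row operations needed)
REF = 
  [  1,  -2,   2,   1]
  [  0,   0,   0,   0]
Pivot columns: 1 → 1 pivot.
rank(A) = 1, so nullity(A) = 4 - 1 = 3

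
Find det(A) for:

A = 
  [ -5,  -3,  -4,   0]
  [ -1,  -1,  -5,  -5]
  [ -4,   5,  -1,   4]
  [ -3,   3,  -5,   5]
-1076

Cofactor expansion along row 1: det(A) = a₁₁M₁₁ - a₁₂M₁₂ + a₁₃M₁₃ - a₁₄M₁₄

M₁₁ = det[[-1, -5, -5]; [5, -1, 4]; [3, -5, 5]]
  = (-1)·((-1)(5) - (4)(-5)) - (-5)·((5)(5) - (4)(3)) + (-5)·((5)(-5) - (-1)(3))
  = (-1)(15) - (-5)(13) + (-5)(-22)
  = 160
M₁₂ = det[[-1, -5, -5]; [-4, -1, 4]; [-3, -5, 5]]
  = (-1)·((-1)(5) - (4)(-5)) - (-5)·((-4)(5) - (4)(-3)) + (-5)·((-4)(-5) - (-1)(-3))
  = (-1)(15) - (-5)(-8) + (-5)(17)
  = -140
M₁₃ = det[[-1, -1, -5]; [-4, 5, 4]; [-3, 3, 5]]
  = (-1)·((5)(5) - (4)(3)) - (-1)·((-4)(5) - (4)(-3)) + (-5)·((-4)(3) - (5)(-3))
  = (-1)(13) - (-1)(-8) + (-5)(3)
  = -36
M₁₄ = det[[-1, -1, -5]; [-4, 5, -1]; [-3, 3, -5]]
  = (-1)·((5)(-5) - (-1)(3)) - (-1)·((-4)(-5) - (-1)(-3)) + (-5)·((-4)(3) - (5)(-3))
  = (-1)(-22) - (-1)(17) + (-5)(3)
  = 24

det(A) = (-5)(160) - (-3)(-140) + (-4)(-36) - (0)(24) = -1076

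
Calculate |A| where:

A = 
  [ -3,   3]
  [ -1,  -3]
12

For a 2×2 matrix, det = ad - bc = (-3)(-3) - (3)(-1) = 12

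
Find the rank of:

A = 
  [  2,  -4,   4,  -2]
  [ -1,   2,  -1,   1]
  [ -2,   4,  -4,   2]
rank(A) = 2

Row reduce:
R2 → R2 + (1/2)·R1
R3 → R3 + (1)·R1
REF = 
  [  2,  -4,   4,  -2]
  [  0,   0,   1,   0]
  [  0,   0,   0,   0]
Pivot columns: 1, 3 → 2 pivots.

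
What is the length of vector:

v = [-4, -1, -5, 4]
7.616

||v||₂ = √((-4)² + (-1)² + (-5)² + (4)²) = √58 = 7.616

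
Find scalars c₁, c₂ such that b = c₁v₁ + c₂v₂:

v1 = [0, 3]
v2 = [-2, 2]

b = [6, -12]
c1 = -2, c2 = -3

b = -2·v1 + -3·v2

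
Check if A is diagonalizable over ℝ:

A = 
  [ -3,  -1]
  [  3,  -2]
No

tr(A) = -5, det(A) = 9
Characteristic polynomial: λ² - tr(A)λ + det(A) = λ² + 5λ + 9
λ² + 5λ + 9 = 0  ⇒  λ = (-5 ± √((5)² - 4·(9)))/2 = (-5 ± √(-11))/2
  = (-5 + i√11)/2,  (-5 - i√11)/2
Eigenvalues: (-5 + i√11)/2, (-5 - i√11)/2  (≈ -2.5 + 1.658i, -2.5 - 1.658i)
Has complex eigenvalues (not diagonalizable over ℝ).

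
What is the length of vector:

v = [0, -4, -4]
5.657

||v||₂ = √((0)² + (-4)² + (-4)²) = √32 = 5.657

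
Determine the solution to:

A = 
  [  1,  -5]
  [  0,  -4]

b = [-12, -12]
x = [3, 3]

Row reduce the augmented matrix [A|b]:
(already in echelon form)
REF = 
  [  1,  -5, -12]
  [  0,  -4, -12]

Back-substitution:
x₂ = (-12) / (-4) = 3
x₁ = (-12 - (-5)(3)) / 1 = 3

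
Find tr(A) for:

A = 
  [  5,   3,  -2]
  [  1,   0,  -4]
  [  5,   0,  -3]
2

tr(A) = 5 + 0 + -3 = 2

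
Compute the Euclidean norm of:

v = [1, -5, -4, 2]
6.782

||v||₂ = √((1)² + (-5)² + (-4)² + (2)²) = √46 = 6.782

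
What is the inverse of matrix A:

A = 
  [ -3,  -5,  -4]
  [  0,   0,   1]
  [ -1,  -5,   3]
det(A) = (-3)·((0)(3) - (1)(-5)) - (-5)·((0)(3) - (1)(-1)) + (-4)·((0)(-5) - (0)(-1))
  = (-3)(5) - (-5)(1) + (-4)(0)
  = -10
det(A) = -10 ≠ 0, so A is invertible.

Cofactors Cᵢⱼ = (-1)ⁱ⁺ʲ·Mᵢⱼ:
C = 
  [  5,  -1,   0]
  [ 35, -13, -10]
  [ -5,   3,   0]

adj(A) = Cᵀ:
adj(A) = 
  [  5,  35,  -5]
  [ -1, -13,   3]
  [  0, -10,   0]

A⁻¹ = (-1/10) · adj(A):
A⁻¹ = 
  [ -1/2,  -7/2,   1/2]
  [ 1/10, 13/10, -3/10]
  [    0,     1,     0]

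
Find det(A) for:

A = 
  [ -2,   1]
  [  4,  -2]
For a 2×2 matrix, det = ad - bc = (-2)(-2) - (1)(4) = 0

det(A) = 0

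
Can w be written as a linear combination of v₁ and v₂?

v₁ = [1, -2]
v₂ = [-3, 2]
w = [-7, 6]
Yes

Form the augmented matrix and row-reduce:
[v₁|v₂|w] = 
  [  1,  -3,  -7]
  [ -2,   2,   6]
R2 → R2 + (2)·R1
REF = 
  [  1,  -3,  -7]
  [  0,  -4,  -8]

No row of the form [0 0 | nonzero], so the system is consistent. Back-substitution gives c₁ = -1, c₂ = 2: w = (-1)·v₁ + (2)·v₂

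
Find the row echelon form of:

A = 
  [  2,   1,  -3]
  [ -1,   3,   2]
Row operations:
R2 → R2 + (1/2)·R1

Resulting echelon form:
REF = 
  [  2,   1,  -3]
  [  0, 7/2, 1/2]

Rank = 2 (number of non-zero pivot rows).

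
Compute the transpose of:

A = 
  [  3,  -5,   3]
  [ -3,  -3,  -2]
Aᵀ = 
  [  3,  -3]
  [ -5,  -3]
  [  3,  -2]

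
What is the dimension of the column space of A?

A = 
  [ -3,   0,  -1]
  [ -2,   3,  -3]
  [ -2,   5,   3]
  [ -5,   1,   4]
dim(Col(A)) = 3

Row reduce:
R2 → R2 - (2/3)·R1
R3 → R3 - (2/3)·R1
R4 → R4 - (5/3)·R1
R3 → R3 - (5/3)·R2
R4 → R4 - (1/3)·R2
R4 → R4 - (29/34)·R3
REF = 
  [  -3,    0,   -1]
  [   0,    3, -7/3]
  [   0,    0, 68/9]
  [   0,    0,    0]
Pivot columns: 1, 2, 3 → 3 pivots.
dim(Col(A)) = number of pivot columns = 3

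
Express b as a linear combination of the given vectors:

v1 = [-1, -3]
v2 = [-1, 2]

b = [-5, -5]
c1 = 3, c2 = 2

b = 3·v1 + 2·v2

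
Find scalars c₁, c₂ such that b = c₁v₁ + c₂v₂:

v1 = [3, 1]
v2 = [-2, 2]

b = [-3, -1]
c1 = -1, c2 = 0

b = -1·v1 + 0·v2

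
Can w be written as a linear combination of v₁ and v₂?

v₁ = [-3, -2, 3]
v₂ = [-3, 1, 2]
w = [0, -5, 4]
No

Form the augmented matrix and row-reduce:
[v₁|v₂|w] = 
  [ -3,  -3,   0]
  [ -2,   1,  -5]
  [  3,   2,   4]
R2 → R2 - (2/3)·R1
R3 → R3 + (1)·R1
R3 → R3 + (1/3)·R2
REF = 
  [ -3,  -3,   0]
  [  0,   3,  -5]
  [  0,   0, 7/3]

Row 3 reads [0 0 | 7/3], i.e. 0 = 7/3, so the system is inconsistent and w ∉ span{v₁, v₂}.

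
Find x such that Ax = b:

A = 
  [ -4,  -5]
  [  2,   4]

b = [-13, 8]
Row reduce the augmented matrix [A|b]:
R2 → R2 + (1/2)·R1
REF = 
  [ -4,  -5, -13]
  [  0, 3/2, 3/2]

Back-substitution:
x₂ = (3/2) / (3/2) = 1
x₁ = (-13 - (-5)(1)) / (-4) = 2

x = [2, 1]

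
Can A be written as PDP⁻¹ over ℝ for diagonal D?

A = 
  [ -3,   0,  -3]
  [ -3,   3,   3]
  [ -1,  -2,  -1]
No

Characteristic polynomial: det(λI - A) = λ³ + λ² - 6λ + 36
By the rational root theorem any rational root is an integer dividing 36; none of those is a root, so p(λ) has no rational roots and hence (being an irreducible cubic) no repeated roots.
Discriminant of the cubic: Δ = -38124
Δ < 0 ⇒ one real eigenvalue and a complex-conjugate pair: λ ≈ -4.319, 1.66 + 2.362i, 1.66 - 2.362i
Has complex eigenvalues (not diagonalizable over ℝ).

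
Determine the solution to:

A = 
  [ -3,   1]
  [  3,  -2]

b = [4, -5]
Row reduce the augmented matrix [A|b]:
R2 → R2 + (1)·R1
REF = 
  [ -3,   1,   4]
  [  0,  -1,  -1]

Back-substitution:
x₂ = (-1) / (-1) = 1
x₁ = (4 - (1)(1)) / (-3) = -1

x = [-1, 1]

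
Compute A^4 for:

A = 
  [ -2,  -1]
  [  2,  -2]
A² = A·A:
A²[1,1] = (-2)(-2) + (-1)(2) = 2
A²[1,2] = (-2)(-1) + (-1)(-2) = 4
A²[2,1] = (2)(-2) + (-2)(2) = -8
A²[2,2] = (2)(-1) + (-2)(-2) = 2
A² = 
  [  2,   4]
  [ -8,   2]

A^3 = A^2·A:
A^3[1,1] = (2)(-2) + (4)(2) = 4
A^3[1,2] = (2)(-1) + (4)(-2) = -10
A^3[2,1] = (-8)(-2) + (2)(2) = 20
A^3[2,2] = (-8)(-1) + (2)(-2) = 4
A^3 = 
  [  4, -10]
  [ 20,   4]

A^4 = A^3·A:
A^4[1,1] = (4)(-2) + (-10)(2) = -28
A^4[1,2] = (4)(-1) + (-10)(-2) = 16
A^4[2,1] = (20)(-2) + (4)(2) = -32
A^4[2,2] = (20)(-1) + (4)(-2) = -28
A^4 = 
  [-28,  16]
  [-32, -28]

Therefore
A^4 = 
  [-28,  16]
  [-32, -28]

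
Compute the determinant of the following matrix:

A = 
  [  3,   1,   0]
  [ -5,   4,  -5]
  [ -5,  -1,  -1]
Cofactor expansion along row 1:
det(A) = (3)·((4)(-1) - (-5)(-1)) - (1)·((-5)(-1) - (-5)(-5)) + (0)·((-5)(-1) - (4)(-5))
  = (3)(-9) - (1)(-20) + (0)(25)
  = -7

det(A) = -7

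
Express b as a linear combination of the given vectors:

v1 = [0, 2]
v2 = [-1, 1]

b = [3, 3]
c1 = 3, c2 = -3

b = 3·v1 + -3·v2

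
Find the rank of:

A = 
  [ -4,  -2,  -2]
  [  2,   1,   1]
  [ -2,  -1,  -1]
Row reduce:
R2 → R2 + (1/2)·R1
R3 → R3 - (1/2)·R1
REF = 
  [ -4,  -2,  -2]
  [  0,   0,   0]
  [  0,   0,   0]
Pivot columns: 1 → 1 pivot.

rank(A) = 1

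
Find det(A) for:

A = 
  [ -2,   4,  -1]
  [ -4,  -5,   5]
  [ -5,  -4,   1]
Cofactor expansion along row 1:
det(A) = (-2)·((-5)(1) - (5)(-4)) - (4)·((-4)(1) - (5)(-5)) + (-1)·((-4)(-4) - (-5)(-5))
  = (-2)(15) - (4)(21) + (-1)(-9)
  = -105

det(A) = -105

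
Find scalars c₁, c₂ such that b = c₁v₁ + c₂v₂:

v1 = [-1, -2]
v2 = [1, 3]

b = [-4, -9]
c1 = 3, c2 = -1

b = 3·v1 + -1·v2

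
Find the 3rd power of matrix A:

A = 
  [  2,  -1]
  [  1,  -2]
A² = A·A:
A²[1,1] = (2)(2) + (-1)(1) = 3
A²[1,2] = (2)(-1) + (-1)(-2) = 0
A²[2,1] = (1)(2) + (-2)(1) = 0
A²[2,2] = (1)(-1) + (-2)(-2) = 3
A² = 
  [  3,   0]
  [  0,   3]

A^3 = A^2·A:
A^3[1,1] = (3)(2) + (0)(1) = 6
A^3[1,2] = (3)(-1) + (0)(-2) = -3
A^3[2,1] = (0)(2) + (3)(1) = 3
A^3[2,2] = (0)(-1) + (3)(-2) = -6
A^3 = 
  [  6,  -3]
  [  3,  -6]

Therefore
A^3 = 
  [  6,  -3]
  [  3,  -6]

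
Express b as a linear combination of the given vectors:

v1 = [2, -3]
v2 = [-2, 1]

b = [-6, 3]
c1 = 0, c2 = 3

b = 0·v1 + 3·v2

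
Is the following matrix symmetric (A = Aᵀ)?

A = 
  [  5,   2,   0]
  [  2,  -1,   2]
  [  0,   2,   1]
Yes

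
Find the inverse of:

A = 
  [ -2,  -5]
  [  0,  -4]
det(A) = (-2)(-4) - (-5)(0) = 8
For a 2×2 matrix, A⁻¹ = (1/det(A)) · [[d, -b], [-c, a]]
    = (1/8) · [[-4, 5], [0, -2]]

A⁻¹ = 
  [-1/2,  5/8]
  [   0, -1/4]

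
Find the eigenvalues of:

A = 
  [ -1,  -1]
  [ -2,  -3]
tr(A) = -4, det(A) = 1
Characteristic polynomial: λ² - tr(A)λ + det(A) = λ² + 4λ + 1
λ² + 4λ + 1 = 0  ⇒  λ = (-4 ± √((4)² - 4·(1)))/2 = (-4 ± √(12))/2
  = -2 + √3,  -2 - √3

λ = -2 + √3, -2 - √3  (≈ -0.2679, -3.732)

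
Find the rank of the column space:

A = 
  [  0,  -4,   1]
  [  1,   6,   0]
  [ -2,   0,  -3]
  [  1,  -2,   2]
Row reduce:
Swap R1 ↔ R2
R3 → R3 + (2)·R1
R4 → R4 - (1)·R1
R3 → R3 + (3)·R2
R4 → R4 - (2)·R2
REF = 
  [  1,   6,   0]
  [  0,  -4,   1]
  [  0,   0,   0]
  [  0,   0,   0]
Pivot columns: 1, 2 → 2 pivots.
dim(Col(A)) = number of pivot columns = 2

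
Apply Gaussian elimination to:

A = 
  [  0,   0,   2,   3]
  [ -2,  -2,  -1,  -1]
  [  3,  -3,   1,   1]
Row operations:
Swap R1 ↔ R2
R3 → R3 + (3/2)·R1
Swap R2 ↔ R3

Resulting echelon form:
REF = 
  [  -2,   -2,   -1,   -1]
  [   0,   -6, -1/2, -1/2]
  [   0,    0,    2,    3]

Rank = 3 (number of non-zero pivot rows).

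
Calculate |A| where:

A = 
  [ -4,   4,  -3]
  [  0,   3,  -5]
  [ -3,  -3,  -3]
Cofactor expansion along row 1:
det(A) = (-4)·((3)(-3) - (-5)(-3)) - (4)·((0)(-3) - (-5)(-3)) + (-3)·((0)(-3) - (3)(-3))
  = (-4)(-24) - (4)(-15) + (-3)(9)
  = 129

det(A) = 129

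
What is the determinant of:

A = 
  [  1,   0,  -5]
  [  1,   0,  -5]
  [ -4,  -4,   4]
0

Cofactor expansion along row 1:
det(A) = (1)·((0)(4) - (-5)(-4)) - (0)·((1)(4) - (-5)(-4)) + (-5)·((1)(-4) - (0)(-4))
  = (1)(-20) - (0)(-16) + (-5)(-4)
  = 0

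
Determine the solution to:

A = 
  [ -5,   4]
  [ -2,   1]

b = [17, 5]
x = [-1, 3]

Row reduce the augmented matrix [A|b]:
R2 → R2 - (2/5)·R1
REF = 
  [  -5,    4,   17]
  [   0, -3/5, -9/5]

Back-substitution:
x₂ = (-9/5) / (-3/5) = 3
x₁ = (17 - (4)(3)) / (-5) = -1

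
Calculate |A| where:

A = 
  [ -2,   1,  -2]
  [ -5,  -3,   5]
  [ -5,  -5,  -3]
Cofactor expansion along row 1:
det(A) = (-2)·((-3)(-3) - (5)(-5)) - (1)·((-5)(-3) - (5)(-5)) + (-2)·((-5)(-5) - (-3)(-5))
  = (-2)(34) - (1)(40) + (-2)(10)
  = -128

det(A) = -128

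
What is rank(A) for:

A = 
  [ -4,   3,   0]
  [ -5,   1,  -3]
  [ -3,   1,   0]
rank(A) = 3

Row reduce:
R2 → R2 - (5/4)·R1
R3 → R3 - (3/4)·R1
R3 → R3 - (5/11)·R2
REF = 
  [   -4,     3,     0]
  [    0, -11/4,    -3]
  [    0,     0, 15/11]
Pivot columns: 1, 2, 3 → 3 pivots.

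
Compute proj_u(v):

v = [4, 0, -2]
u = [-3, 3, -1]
v·u = (4)(-3) + (0)(3) + (-2)(-1) = -10
u·u = (-3)² + (3)² + (-1)² = 19
proj_u(v) = (v·u / u·u) × u = (-10/19) × u

proj_u(v) = [30/19, -30/19, 10/19]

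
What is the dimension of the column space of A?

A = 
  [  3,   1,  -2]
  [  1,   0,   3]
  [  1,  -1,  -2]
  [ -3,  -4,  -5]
Row reduce:
R2 → R2 - (1/3)·R1
R3 → R3 - (1/3)·R1
R4 → R4 + (1)·R1
R3 → R3 - (4)·R2
R4 → R4 - (9)·R2
R4 → R4 - (5/2)·R3
REF = 
  [   3,    1,   -2]
  [   0, -1/3, 11/3]
  [   0,    0,  -16]
  [   0,    0,    0]
Pivot columns: 1, 2, 3 → 3 pivots.
dim(Col(A)) = number of pivot columns = 3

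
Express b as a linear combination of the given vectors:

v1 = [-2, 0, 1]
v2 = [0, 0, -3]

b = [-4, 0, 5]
c1 = 2, c2 = -1

b = 2·v1 + -1·v2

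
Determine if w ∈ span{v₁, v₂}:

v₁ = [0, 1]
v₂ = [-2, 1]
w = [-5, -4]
Yes

Form the augmented matrix and row-reduce:
[v₁|v₂|w] = 
  [  0,  -2,  -5]
  [  1,   1,  -4]
Swap R1 ↔ R2
REF = 
  [  1,   1,  -4]
  [  0,  -2,  -5]

No row of the form [0 0 | nonzero], so the system is consistent. Back-substitution gives c₁ = -13/2, c₂ = 5/2: w = (-13/2)·v₁ + (5/2)·v₂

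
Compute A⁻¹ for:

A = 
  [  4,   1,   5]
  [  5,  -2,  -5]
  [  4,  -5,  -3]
det(A) = (4)·((-2)(-3) - (-5)(-5)) - (1)·((5)(-3) - (-5)(4)) + (5)·((5)(-5) - (-2)(4))
  = (4)(-19) - (1)(5) + (5)(-17)
  = -166
det(A) = -166 ≠ 0, so A is invertible.

Cofactors Cᵢⱼ = (-1)ⁱ⁺ʲ·Mᵢⱼ:
C = 
  [-19,  -5, -17]
  [-22, -32,  24]
  [  5,  45, -13]

adj(A) = Cᵀ:
adj(A) = 
  [-19, -22,   5]
  [ -5, -32,  45]
  [-17,  24, -13]

A⁻¹ = (-1/166) · adj(A):
A⁻¹ = 
  [ 19/166,   11/83,  -5/166]
  [  5/166,   16/83, -45/166]
  [ 17/166,  -12/83,  13/166]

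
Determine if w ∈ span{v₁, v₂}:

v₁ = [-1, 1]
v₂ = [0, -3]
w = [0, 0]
Yes

Form the augmented matrix and row-reduce:
[v₁|v₂|w] = 
  [ -1,   0,   0]
  [  1,  -3,   0]
R2 → R2 + (1)·R1
REF = 
  [ -1,   0,   0]
  [  0,  -3,   0]

No row of the form [0 0 | nonzero], so the system is consistent. Back-substitution gives c₁ = 0, c₂ = 0: w = (0)·v₁ + (0)·v₂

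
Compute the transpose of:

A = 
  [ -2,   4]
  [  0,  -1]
Aᵀ = 
  [ -2,   0]
  [  4,  -1]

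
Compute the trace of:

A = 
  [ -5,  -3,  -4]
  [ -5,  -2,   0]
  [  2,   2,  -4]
-11

tr(A) = -5 + -2 + -4 = -11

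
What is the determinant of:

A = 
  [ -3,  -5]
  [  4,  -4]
32

For a 2×2 matrix, det = ad - bc = (-3)(-4) - (-5)(4) = 32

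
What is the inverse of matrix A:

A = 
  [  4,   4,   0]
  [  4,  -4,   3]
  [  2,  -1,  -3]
det(A) = (4)·((-4)(-3) - (3)(-1)) - (4)·((4)(-3) - (3)(2)) + (0)·((4)(-1) - (-4)(2))
  = (4)(15) - (4)(-18) + (0)(4)
  = 132
det(A) = 132 ≠ 0, so A is invertible.

Cofactors Cᵢⱼ = (-1)ⁱ⁺ʲ·Mᵢⱼ:
C = 
  [ 15,  18,   4]
  [ 12, -12,  12]
  [ 12, -12, -32]

adj(A) = Cᵀ:
adj(A) = 
  [ 15,  12,  12]
  [ 18, -12, -12]
  [  4,  12, -32]

A⁻¹ = (1/132) · adj(A):
A⁻¹ = 
  [ 5/44,  1/11,  1/11]
  [ 3/22, -1/11, -1/11]
  [ 1/33,  1/11, -8/33]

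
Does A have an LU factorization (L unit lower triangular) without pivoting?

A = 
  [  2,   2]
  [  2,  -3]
Yes.
A[1,1] = 2 ≠ 0, so Gaussian elimination proceeds without a row swap: multiplier ℓ₂₁ = (2)/(2) = 1, and U[2,2] = -3 - (1)(2) = -5.
L = 
  [  1,   0]
  [  1,   1]
U = 
  [  2,   2]
  [  0,  -5]
Check row 2 of LU: [(1)(2), (1)(2) + (-5)] = [2, -3] = row 2 of A ✓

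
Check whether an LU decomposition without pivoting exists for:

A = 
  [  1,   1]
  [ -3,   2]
Yes.
A[1,1] = 1 ≠ 0, so Gaussian elimination proceeds without a row swap: multiplier ℓ₂₁ = (-3)/(1) = -3, and U[2,2] = 2 - (-3)(1) = 5.
L = 
  [  1,   0]
  [ -3,   1]
U = 
  [  1,   1]
  [  0,   5]
Check row 2 of LU: [(-3)(1), (-3)(1) + 5] = [-3, 2] = row 2 of A ✓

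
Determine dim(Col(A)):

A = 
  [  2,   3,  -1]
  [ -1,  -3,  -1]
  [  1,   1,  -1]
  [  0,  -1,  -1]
dim(Col(A)) = 2

Row reduce:
R2 → R2 + (1/2)·R1
R3 → R3 - (1/2)·R1
R3 → R3 - (1/3)·R2
R4 → R4 - (2/3)·R2
REF = 
  [   2,    3,   -1]
  [   0, -3/2, -3/2]
  [   0,    0,    0]
  [   0,    0,    0]
Pivot columns: 1, 2 → 2 pivots.
dim(Col(A)) = number of pivot columns = 2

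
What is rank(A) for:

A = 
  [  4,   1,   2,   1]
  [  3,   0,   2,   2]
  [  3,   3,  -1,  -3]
Row reduce:
R2 → R2 - (3/4)·R1
R3 → R3 - (3/4)·R1
R3 → R3 + (3)·R2
REF = 
  [   4,    1,    2,    1]
  [   0, -3/4,  1/2,  5/4]
  [   0,    0,   -1,    0]
Pivot columns: 1, 2, 3 → 3 pivots.

rank(A) = 3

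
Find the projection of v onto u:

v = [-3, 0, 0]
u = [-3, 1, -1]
v·u = (-3)(-3) + (0)(1) + (0)(-1) = 9
u·u = (-3)² + (1)² + (-1)² = 11
proj_u(v) = (v·u / u·u) × u = (9/11) × u

proj_u(v) = [-27/11, 9/11, -9/11]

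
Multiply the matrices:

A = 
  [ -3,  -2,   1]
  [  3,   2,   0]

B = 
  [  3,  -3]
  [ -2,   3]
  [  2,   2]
A is 2×3 and B is 3×2, so AB is 2×2. Each entry is (row of A)·(column of B):
AB[1,1] = (-3)(3) + (-2)(-2) + (1)(2) = -3
AB[1,2] = (-3)(-3) + (-2)(3) + (1)(2) = 5
AB[2,1] = (3)(3) + (2)(-2) + (0)(2) = 5
AB[2,2] = (3)(-3) + (2)(3) + (0)(2) = -3

AB = 
  [ -3,   5]
  [  5,  -3]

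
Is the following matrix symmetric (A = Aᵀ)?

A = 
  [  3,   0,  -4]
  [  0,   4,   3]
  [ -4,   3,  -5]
Yes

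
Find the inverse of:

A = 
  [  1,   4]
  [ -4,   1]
det(A) = (1)(1) - (4)(-4) = 17
For a 2×2 matrix, A⁻¹ = (1/det(A)) · [[d, -b], [-c, a]]
    = (1/17) · [[1, -4], [4, 1]]

A⁻¹ = 
  [ 1/17, -4/17]
  [ 4/17,  1/17]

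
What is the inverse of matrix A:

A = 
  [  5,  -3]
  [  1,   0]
det(A) = (5)(0) - (-3)(1) = 3
For a 2×2 matrix, A⁻¹ = (1/det(A)) · [[d, -b], [-c, a]]
    = (1/3) · [[0, 3], [-1, 5]]

A⁻¹ = 
  [   0,    1]
  [-1/3,  5/3]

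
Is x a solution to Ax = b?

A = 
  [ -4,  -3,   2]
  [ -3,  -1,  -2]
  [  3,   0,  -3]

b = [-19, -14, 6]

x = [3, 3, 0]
No

Ax = [-21, -12, 9] ≠ b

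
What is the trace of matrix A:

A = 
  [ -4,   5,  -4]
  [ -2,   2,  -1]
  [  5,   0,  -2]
-4

tr(A) = -4 + 2 + -2 = -4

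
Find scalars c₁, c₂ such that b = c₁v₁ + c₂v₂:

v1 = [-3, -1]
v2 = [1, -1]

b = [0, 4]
c1 = -1, c2 = -3

b = -1·v1 + -3·v2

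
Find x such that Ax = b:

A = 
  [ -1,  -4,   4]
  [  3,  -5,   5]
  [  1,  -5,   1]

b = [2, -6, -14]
x = [-2, 3, 3]

Row reduce the augmented matrix [A|b]:
R2 → R2 + (3)·R1
R3 → R3 + (1)·R1
R3 → R3 - (9/17)·R2
REF = 
  [ -1,  -4,   4,   2]
  [  0, -17,  17,   0]
  [  0,   0,  -4, -12]

Back-substitution:
x₃ = (-12) / (-4) = 3
x₂ = (0 - (17)(3)) / (-17) = 3
x₁ = (2 - (-4)(3) - (4)(3)) / (-1) = -2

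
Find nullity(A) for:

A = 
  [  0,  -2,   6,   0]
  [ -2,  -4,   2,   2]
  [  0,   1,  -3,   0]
nullity(A) = 2

Row reduce:
Swap R1 ↔ R2
R3 → R3 + (1/2)·R2
REF = 
  [ -2,  -4,   2,   2]
  [  0,  -2,   6,   0]
  [  0,   0,   0,   0]
Pivot columns: 1, 2 → 2 pivots.
rank(A) = 2, so nullity(A) = 4 - 2 = 2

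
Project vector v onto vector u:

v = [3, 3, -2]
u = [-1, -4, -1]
proj_u(v) = [13/18, 26/9, 13/18]

v·u = (3)(-1) + (3)(-4) + (-2)(-1) = -13
u·u = (-1)² + (-4)² + (-1)² = 18
proj_u(v) = (v·u / u·u) × u = (-13/18) × u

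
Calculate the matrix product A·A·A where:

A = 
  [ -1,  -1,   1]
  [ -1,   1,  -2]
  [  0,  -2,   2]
A² = A·A:
A²[1,1] = (-1)(-1) + (-1)(-1) + (1)(0) = 2
A²[1,2] = (-1)(-1) + (-1)(1) + (1)(-2) = -2
A²[1,3] = (-1)(1) + (-1)(-2) + (1)(2) = 3
A²[2,1] = (-1)(-1) + (1)(-1) + (-2)(0) = 0
A²[2,2] = (-1)(-1) + (1)(1) + (-2)(-2) = 6
A²[2,3] = (-1)(1) + (1)(-2) + (-2)(2) = -7
A²[3,1] = (0)(-1) + (-2)(-1) + (2)(0) = 2
A²[3,2] = (0)(-1) + (-2)(1) + (2)(-2) = -6
A²[3,3] = (0)(1) + (-2)(-2) + (2)(2) = 8
A² = 
  [  2,  -2,   3]
  [  0,   6,  -7]
  [  2,  -6,   8]

A^3 = A^2·A:
A^3[1,1] = (2)(-1) + (-2)(-1) + (3)(0) = 0
A^3[1,2] = (2)(-1) + (-2)(1) + (3)(-2) = -10
A^3[1,3] = (2)(1) + (-2)(-2) + (3)(2) = 12
A^3[2,1] = (0)(-1) + (6)(-1) + (-7)(0) = -6
A^3[2,2] = (0)(-1) + (6)(1) + (-7)(-2) = 20
A^3[2,3] = (0)(1) + (6)(-2) + (-7)(2) = -26
A^3[3,1] = (2)(-1) + (-6)(-1) + (8)(0) = 4
A^3[3,2] = (2)(-1) + (-6)(1) + (8)(-2) = -24
A^3[3,3] = (2)(1) + (-6)(-2) + (8)(2) = 30
A^3 = 
  [  0, -10,  12]
  [ -6,  20, -26]
  [  4, -24,  30]

Therefore
A^3 = 
  [  0, -10,  12]
  [ -6,  20, -26]
  [  4, -24,  30]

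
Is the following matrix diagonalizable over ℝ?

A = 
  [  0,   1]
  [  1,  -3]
Yes

tr(A) = -3, det(A) = -1
Characteristic polynomial: λ² - tr(A)λ + det(A) = λ² + 3λ - 1
λ² + 3λ - 1 = 0  ⇒  λ = (-3 ± √((3)² - 4·(-1)))/2 = (-3 ± √(13))/2
  = (-3 + √13)/2,  (-3 - √13)/2
Eigenvalues: (-3 + √13)/2, (-3 - √13)/2  (≈ 0.3028, -3.303)
The two irrational eigenvalues are distinct (simple), so each has alg. mult. = geom. mult. = 1.
Sum of geometric multiplicities equals n, so A has n independent eigenvectors.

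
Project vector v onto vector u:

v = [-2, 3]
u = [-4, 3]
v·u = (-2)(-4) + (3)(3) = 17
u·u = (-4)² + (3)² = 25
proj_u(v) = (v·u / u·u) × u = (17/25) × u

proj_u(v) = [-68/25, 51/25]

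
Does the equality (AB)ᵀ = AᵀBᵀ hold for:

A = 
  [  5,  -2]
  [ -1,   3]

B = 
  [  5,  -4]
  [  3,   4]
No

(AB)ᵀ = 
  [ 19,   4]
  [-28,  16]

AᵀBᵀ = 
  [ 29,  11]
  [-22,   6]

The two matrices differ, so (AB)ᵀ ≠ AᵀBᵀ in general. The correct identity is (AB)ᵀ = BᵀAᵀ.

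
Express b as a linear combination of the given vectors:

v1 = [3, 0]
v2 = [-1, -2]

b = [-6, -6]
c1 = -1, c2 = 3

b = -1·v1 + 3·v2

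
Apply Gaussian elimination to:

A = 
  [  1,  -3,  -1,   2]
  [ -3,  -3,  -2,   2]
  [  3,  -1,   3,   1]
Row operations:
R2 → R2 + (3)·R1
R3 → R3 - (3)·R1
R3 → R3 + (2/3)·R2

Resulting echelon form:
REF = 
  [  1,  -3,  -1,   2]
  [  0, -12,  -5,   8]
  [  0,   0, 8/3, 1/3]

Rank = 3 (number of non-zero pivot rows).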